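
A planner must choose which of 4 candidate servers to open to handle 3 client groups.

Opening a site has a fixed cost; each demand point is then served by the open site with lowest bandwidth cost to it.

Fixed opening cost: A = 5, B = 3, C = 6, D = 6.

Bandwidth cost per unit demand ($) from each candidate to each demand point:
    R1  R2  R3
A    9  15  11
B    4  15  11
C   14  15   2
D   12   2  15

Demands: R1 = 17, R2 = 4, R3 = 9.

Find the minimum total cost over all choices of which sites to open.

Open {B, C, D}: assign each demand point to its cheapest open site.
  R1→B 17×4=68, R2→D 4×2=8, R3→C 9×2=18
  bandwidth cost 94, fixed 15 → total 109.
Compare {A, B, C, D}: bandwidth cost 94 + fixed 20 = 114.
Compare {B, C}: bandwidth cost 146 + fixed 9 = 155.
Compare {A, B, C}: bandwidth cost 146 + fixed 14 = 160.
All other subsets cost ≥ 114. Minimum total cost: 109.

109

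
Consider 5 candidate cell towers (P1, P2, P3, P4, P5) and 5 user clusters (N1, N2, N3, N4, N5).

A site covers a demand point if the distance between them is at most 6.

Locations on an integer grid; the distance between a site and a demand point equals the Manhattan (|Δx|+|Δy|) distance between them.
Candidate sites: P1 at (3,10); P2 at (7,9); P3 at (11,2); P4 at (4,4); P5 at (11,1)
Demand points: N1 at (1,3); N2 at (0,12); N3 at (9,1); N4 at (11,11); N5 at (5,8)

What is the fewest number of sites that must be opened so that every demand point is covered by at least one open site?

4

Coverage sets (demand points within 6 of each site):
  P1: {N2, N5}
  P2: {N4, N5}
  P3: {N3}
  P4: {N1, N5}
  P5: {N3}
No 3 sites suffice: every size-3 union leaves at least one demand point uncovered.
But {P1, P2, P3, P4} covers everything, so the minimum is 4.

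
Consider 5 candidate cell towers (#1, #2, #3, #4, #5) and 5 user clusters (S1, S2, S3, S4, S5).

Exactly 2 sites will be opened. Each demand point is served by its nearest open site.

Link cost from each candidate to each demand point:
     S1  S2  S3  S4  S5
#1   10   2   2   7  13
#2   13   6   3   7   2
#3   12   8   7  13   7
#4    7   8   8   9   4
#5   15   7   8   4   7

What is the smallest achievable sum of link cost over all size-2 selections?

Open {#1, #4}.
  S1→#4 7, S2→#1 2, S3→#1 2, S4→#1 7, S5→#4 4  ⇒ total 22.
Compare {#1, #2}: total 23.
Compare {#1, #5}: total 25.
No size-2 selection does better; minimum is 22.

22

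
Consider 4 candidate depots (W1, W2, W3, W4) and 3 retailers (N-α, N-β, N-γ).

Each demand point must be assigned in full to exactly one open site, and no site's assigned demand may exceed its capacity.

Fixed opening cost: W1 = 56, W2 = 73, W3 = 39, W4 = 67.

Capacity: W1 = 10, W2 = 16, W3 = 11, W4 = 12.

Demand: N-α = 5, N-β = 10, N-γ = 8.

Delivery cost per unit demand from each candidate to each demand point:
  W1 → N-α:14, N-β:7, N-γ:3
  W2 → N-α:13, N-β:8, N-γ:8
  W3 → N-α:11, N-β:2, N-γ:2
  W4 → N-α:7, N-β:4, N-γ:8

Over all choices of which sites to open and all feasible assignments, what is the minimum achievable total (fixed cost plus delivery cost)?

241

Open {W1, W3, W4}; cheapest assignment that respects the capacities:
  W1 (cap 10, load 8): N-γ — cost 8×3 = 24
  W3 (cap 11, load 10): N-β — cost 10×2 = 20
  W4 (cap 12, load 5): N-α — cost 5×7 = 35
  Shipping 79, fixed 162 → total 241.
  Any other capacity-feasible assignment to {W1, W3, W4} ships for at least 79.
Compare {W2, W3}: its best feasible assignment gives total 261.
Compare {W1, W2, W3}: its best feasible assignment gives total 277.
Every other set of open sites that can feasibly serve all demand totals ≥ 261 even under its best assignment. Minimum: 241.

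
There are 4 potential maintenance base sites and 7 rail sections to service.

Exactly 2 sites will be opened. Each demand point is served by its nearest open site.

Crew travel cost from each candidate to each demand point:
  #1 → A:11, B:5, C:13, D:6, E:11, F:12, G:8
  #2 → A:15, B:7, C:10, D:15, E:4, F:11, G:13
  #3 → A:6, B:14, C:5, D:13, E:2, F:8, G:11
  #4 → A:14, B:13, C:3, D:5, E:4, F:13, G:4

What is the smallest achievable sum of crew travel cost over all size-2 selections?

Open {#1, #3}.
  A→#3 6, B→#1 5, C→#3 5, D→#1 6, E→#3 2, F→#3 8, G→#1 8  ⇒ total 40.
Compare {#3, #4}: total 41.
Compare {#1, #4}: total 44.
No size-2 selection does better; minimum is 40.

40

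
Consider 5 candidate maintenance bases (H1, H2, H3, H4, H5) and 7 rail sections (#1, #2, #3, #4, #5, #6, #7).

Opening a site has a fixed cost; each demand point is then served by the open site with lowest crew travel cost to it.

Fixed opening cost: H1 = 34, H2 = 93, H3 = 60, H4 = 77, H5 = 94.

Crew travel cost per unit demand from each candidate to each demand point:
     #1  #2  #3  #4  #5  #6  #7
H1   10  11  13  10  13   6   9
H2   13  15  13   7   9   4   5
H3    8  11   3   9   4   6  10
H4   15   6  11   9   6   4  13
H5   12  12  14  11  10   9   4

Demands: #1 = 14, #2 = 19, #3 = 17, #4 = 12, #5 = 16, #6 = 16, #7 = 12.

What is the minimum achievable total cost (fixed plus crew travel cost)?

770

Open {H3, H4}: assign each demand point to its cheapest open site.
  #1→H3 14×8=112, #2→H4 19×6=114, #3→H3 17×3=51, #4→H3 12×9=108, #5→H3 16×4=64, #6→H4 16×4=64, #7→H3 12×10=120
  crew travel cost 633, fixed 137 → total 770.
Compare {H2, H3, H4}: crew travel cost 549 + fixed 230 = 779.
Compare {H1, H3, H4}: crew travel cost 621 + fixed 171 = 792.
Compare {H3, H4, H5}: crew travel cost 561 + fixed 231 = 792.
All other subsets cost ≥ 779. Minimum total cost: 770.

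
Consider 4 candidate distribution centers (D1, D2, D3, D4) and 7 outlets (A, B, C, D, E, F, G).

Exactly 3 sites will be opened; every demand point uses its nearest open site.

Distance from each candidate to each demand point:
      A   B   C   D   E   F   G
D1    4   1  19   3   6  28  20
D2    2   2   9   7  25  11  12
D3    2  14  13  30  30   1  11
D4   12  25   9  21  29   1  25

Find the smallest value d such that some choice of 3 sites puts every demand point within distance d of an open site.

11

Open {D1, D2, D3}.
  Farthest demand point is G at distance 11 (to D3); all others are ≤ 11.
With {D1, D3, D4} the worst case is 11.
With {D1, D2, D4} the worst case is 12.
No size-3 selection achieves below 11.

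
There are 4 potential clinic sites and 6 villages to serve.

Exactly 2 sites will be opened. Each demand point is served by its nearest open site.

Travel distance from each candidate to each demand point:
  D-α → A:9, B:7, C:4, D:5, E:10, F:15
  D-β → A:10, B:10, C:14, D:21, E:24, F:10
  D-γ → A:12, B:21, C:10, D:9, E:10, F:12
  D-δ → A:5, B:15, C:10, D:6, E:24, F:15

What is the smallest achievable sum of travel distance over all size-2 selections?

Open {D-α, D-β}.
  A→D-α 9, B→D-α 7, C→D-α 4, D→D-α 5, E→D-α 10, F→D-β 10  ⇒ total 45.
Compare {D-α, D-δ}: total 46.
Compare {D-α, D-γ}: total 47.
No size-2 selection does better; minimum is 45.

45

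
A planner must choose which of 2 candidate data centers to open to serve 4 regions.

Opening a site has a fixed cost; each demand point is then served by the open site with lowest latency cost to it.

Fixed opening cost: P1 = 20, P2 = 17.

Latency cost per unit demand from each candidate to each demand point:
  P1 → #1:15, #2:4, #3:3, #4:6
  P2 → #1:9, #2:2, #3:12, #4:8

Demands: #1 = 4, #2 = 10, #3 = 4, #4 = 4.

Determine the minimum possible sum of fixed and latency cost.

Open {P1, P2}: assign each demand point to its cheapest open site.
  #1→P2 4×9=36, #2→P2 10×2=20, #3→P1 4×3=12, #4→P1 4×6=24
  latency cost 92, fixed 37 → total 129.
Compare {P2}: latency cost 136 + fixed 17 = 153.
Compare {P1}: latency cost 136 + fixed 20 = 156.

129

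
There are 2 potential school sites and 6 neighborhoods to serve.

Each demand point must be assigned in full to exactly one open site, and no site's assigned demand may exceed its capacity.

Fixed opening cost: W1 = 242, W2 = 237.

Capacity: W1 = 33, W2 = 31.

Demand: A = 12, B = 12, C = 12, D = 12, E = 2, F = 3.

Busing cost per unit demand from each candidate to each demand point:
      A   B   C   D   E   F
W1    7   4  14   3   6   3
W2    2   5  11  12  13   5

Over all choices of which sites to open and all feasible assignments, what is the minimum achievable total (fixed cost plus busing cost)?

740

Open {W1, W2}; cheapest assignment that respects the capacities:
  W1 (cap 33, load 29): B, D, E, F — cost 12×4 + 12×3 + 2×6 + 3×3 = 105
  W2 (cap 31, load 24): A, C — cost 12×2 + 12×11 = 156
  Shipping 261, fixed 479 → total 740.
  Any other capacity-feasible assignment to {W1, W2} ships for at least 261.
Total demand is 53 and no other set of sites has combined capacity ≥ 53, so {W1, W2} is the only feasible choice of open sites. Minimum: 740.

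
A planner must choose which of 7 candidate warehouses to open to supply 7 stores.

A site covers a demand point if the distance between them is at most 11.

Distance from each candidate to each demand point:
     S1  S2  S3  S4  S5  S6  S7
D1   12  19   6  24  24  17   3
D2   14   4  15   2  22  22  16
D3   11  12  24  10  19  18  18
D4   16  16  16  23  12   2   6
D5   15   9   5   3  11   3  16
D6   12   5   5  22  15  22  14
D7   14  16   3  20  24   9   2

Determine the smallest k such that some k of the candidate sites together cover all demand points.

3

Coverage sets (demand points within 11 of each site):
  D1: {S3, S7}
  D2: {S2, S4}
  D3: {S1, S4}
  D4: {S6, S7}
  D5: {S2, S3, S4, S5, S6}
  D6: {S2, S3}
  D7: {S3, S6, S7}
No 2 sites suffice: every size-2 union leaves at least one demand point uncovered.
But {D1, D3, D5} covers everything, so the minimum is 3.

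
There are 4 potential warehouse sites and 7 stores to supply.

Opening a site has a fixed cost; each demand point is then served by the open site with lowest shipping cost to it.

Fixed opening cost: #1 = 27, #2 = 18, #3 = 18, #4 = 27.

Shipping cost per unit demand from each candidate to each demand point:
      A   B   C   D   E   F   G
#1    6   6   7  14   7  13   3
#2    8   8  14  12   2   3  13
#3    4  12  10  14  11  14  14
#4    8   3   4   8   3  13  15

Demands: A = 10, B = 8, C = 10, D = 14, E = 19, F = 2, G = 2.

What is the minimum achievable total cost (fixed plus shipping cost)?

Open {#2, #3, #4}: assign each demand point to its cheapest open site.
  A→#3 10×4=40, B→#4 8×3=24, C→#4 10×4=40, D→#4 14×8=112, E→#2 19×2=38, F→#2 2×3=6, G→#2 2×13=26
  shipping cost 286, fixed 63 → total 349.
Compare {#1, #2, #3, #4}: shipping cost 266 + fixed 90 = 356.
Compare {#1, #2, #4}: shipping cost 286 + fixed 72 = 358.
Compare {#2, #4}: shipping cost 326 + fixed 45 = 371.
All other subsets cost ≥ 356. Minimum total cost: 349.

349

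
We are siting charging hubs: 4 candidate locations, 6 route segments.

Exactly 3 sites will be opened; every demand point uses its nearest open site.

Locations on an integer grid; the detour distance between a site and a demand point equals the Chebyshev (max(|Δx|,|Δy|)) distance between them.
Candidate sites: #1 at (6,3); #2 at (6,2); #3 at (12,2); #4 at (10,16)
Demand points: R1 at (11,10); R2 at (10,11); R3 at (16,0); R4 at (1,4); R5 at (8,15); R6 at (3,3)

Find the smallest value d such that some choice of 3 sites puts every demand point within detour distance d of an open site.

Open {#1, #3, #4}.
  Farthest demand point is R1 at detour distance 6 (to #4); all others are ≤ 6.
With {#2, #3, #4} the worst case is 6.
With {#1, #2, #4} the worst case is 10.
No size-3 selection achieves below 6.

6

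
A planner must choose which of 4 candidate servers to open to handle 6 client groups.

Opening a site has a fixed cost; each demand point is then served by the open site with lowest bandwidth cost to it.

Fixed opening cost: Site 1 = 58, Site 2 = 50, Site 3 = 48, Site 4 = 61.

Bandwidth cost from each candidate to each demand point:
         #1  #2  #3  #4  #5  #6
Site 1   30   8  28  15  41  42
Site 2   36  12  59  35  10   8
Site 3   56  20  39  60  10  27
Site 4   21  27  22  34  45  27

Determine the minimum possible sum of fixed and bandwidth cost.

Open {Site 1, Site 2}: assign each demand point to its cheapest open site.
  #1→Site 1 30, #2→Site 1 8, #3→Site 1 28, #4→Site 1 15, #5→Site 2 10, #6→Site 2 8
  bandwidth cost 99, fixed 108 → total 207.
Compare {Site 2}: bandwidth cost 160 + fixed 50 = 210.
Compare {Site 2, Site 4}: bandwidth cost 107 + fixed 111 = 218.
Compare {Site 1}: bandwidth cost 164 + fixed 58 = 222.
All other subsets cost ≥ 210. Minimum total cost: 207.

207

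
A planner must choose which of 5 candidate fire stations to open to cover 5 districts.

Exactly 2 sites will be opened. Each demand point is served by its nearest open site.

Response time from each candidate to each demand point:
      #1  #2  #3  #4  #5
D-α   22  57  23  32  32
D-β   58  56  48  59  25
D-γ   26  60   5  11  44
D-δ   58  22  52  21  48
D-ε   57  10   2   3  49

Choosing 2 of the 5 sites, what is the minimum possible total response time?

Open {D-α, D-ε}.
  #1→D-α 22, #2→D-ε 10, #3→D-ε 2, #4→D-ε 3, #5→D-α 32  ⇒ total 69.
Compare {D-γ, D-ε}: total 85.
Compare {D-β, D-ε}: total 97.
No size-2 selection does better; minimum is 69.

69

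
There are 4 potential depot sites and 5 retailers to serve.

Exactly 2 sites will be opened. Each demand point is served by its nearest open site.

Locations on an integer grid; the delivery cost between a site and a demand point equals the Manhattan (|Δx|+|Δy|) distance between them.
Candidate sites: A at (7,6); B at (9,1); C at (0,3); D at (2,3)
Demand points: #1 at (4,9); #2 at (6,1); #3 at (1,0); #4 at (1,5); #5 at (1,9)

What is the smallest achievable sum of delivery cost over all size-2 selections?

25

Open {B, D}.
  #1→D 8, #2→B 3, #3→D 4, #4→D 3, #5→D 7  ⇒ total 25.
Compare {A, C}: total 26.
Compare {A, D}: total 26.
No size-2 selection does better; minimum is 25.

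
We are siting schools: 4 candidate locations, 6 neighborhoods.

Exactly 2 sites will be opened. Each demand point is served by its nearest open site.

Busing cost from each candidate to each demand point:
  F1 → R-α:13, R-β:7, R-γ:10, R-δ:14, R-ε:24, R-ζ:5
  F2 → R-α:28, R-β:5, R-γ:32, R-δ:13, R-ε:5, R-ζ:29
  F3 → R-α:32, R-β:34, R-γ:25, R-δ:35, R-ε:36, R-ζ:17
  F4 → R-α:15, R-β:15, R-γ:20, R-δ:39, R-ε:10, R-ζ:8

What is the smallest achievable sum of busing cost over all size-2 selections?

Open {F1, F2}.
  R-α→F1 13, R-β→F2 5, R-γ→F1 10, R-δ→F2 13, R-ε→F2 5, R-ζ→F1 5  ⇒ total 51.
Compare {F1, F4}: total 59.
Compare {F2, F4}: total 66.
No size-2 selection does better; minimum is 51.

51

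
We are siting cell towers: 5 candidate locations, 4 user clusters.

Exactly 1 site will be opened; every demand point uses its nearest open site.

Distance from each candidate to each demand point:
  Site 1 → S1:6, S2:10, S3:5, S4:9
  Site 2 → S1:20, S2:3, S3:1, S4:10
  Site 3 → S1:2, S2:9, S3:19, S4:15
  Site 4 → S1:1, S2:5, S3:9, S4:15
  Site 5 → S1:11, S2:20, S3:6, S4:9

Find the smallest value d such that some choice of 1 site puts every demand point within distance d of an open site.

10

Open {Site 1}.
  Farthest demand point is S2 at distance 10 (to Site 1); all others are ≤ 10.
With {Site 4} the worst case is 15.
With {Site 3} the worst case is 19.
No size-1 selection achieves below 10.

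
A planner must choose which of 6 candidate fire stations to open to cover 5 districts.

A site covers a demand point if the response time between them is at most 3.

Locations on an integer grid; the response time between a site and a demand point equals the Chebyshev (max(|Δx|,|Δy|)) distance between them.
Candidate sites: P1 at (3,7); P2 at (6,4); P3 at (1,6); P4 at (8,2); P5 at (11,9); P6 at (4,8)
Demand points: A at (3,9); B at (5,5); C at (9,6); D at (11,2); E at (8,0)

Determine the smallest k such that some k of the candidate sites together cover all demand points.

3

Coverage sets (demand points within 3 of each site):
  P1: {A, B}
  P2: {B, C}
  P3: {A}
  P4: {B, D, E}
  P5: {C}
  P6: {A, B}
No 2 sites suffice: every size-2 union leaves at least one demand point uncovered.
But {P1, P2, P4} covers everything, so the minimum is 3.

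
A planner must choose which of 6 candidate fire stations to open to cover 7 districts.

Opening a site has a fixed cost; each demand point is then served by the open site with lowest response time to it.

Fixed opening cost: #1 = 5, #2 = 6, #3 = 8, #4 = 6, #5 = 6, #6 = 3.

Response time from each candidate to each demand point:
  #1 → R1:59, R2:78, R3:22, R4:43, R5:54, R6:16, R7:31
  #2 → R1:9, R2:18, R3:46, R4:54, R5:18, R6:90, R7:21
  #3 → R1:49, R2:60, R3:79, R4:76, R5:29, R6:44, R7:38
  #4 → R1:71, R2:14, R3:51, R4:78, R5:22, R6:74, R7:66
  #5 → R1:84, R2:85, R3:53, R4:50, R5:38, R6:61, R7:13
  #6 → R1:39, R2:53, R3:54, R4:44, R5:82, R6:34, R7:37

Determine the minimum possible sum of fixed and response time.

156

Open {#1, #2, #5}: assign each demand point to its cheapest open site.
  R1→#2 9, R2→#2 18, R3→#1 22, R4→#1 43, R5→#2 18, R6→#1 16, R7→#5 13
  response time 139, fixed 17 → total 156.
Compare {#1, #2}: response time 147 + fixed 11 = 158.
Compare {#1, #2, #4, #5}: response time 135 + fixed 23 = 158.
Compare {#1, #2, #5, #6}: response time 139 + fixed 20 = 159.
All other subsets cost ≥ 158. Minimum total cost: 156.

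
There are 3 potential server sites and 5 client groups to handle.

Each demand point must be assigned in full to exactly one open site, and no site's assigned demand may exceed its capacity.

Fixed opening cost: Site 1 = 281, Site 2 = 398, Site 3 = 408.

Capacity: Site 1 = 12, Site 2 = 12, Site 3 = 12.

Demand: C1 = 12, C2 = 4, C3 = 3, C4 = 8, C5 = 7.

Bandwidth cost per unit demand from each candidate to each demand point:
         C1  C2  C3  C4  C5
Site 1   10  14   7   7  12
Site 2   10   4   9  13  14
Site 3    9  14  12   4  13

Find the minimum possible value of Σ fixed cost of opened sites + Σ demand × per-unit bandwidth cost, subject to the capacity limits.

Open {Site 1, Site 2, Site 3}; cheapest assignment that respects the capacities:
  Site 1 (cap 12, load 11): C3, C4 — cost 3×7 + 8×7 = 77
  Site 2 (cap 12, load 11): C2, C5 — cost 4×4 + 7×14 = 114
  Site 3 (cap 12, load 12): C1 — cost 12×9 = 108
  Shipping 299, fixed 1087 → total 1386.
  Any other capacity-feasible assignment to {Site 1, Site 2, Site 3} ships for at least 299.
Total demand is 34 and no other set of sites has combined capacity ≥ 34, so {Site 1, Site 2, Site 3} is the only feasible choice of open sites. Minimum: 1386.

1386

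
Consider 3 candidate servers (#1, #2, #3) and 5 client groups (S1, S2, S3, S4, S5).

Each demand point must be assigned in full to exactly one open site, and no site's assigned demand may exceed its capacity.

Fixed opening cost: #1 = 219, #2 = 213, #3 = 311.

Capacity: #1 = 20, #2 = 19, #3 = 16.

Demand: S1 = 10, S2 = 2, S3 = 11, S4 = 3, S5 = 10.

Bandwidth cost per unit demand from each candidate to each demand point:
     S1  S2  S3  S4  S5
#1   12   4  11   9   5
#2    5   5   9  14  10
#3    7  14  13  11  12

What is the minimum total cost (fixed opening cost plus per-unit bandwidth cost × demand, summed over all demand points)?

753

Open {#1, #2}; cheapest assignment that respects the capacities:
  #1 (cap 20, load 20): S1, S5 — cost 10×12 + 10×5 = 170
  #2 (cap 19, load 16): S2, S3, S4 — cost 2×5 + 11×9 + 3×14 = 151
  Shipping 321, fixed 432 → total 753.
  Any other capacity-feasible assignment to {#1, #2} ships for at least 321.
Compare {#1, #3}: its best feasible assignment gives total 904.
Compare {#1, #2, #3}: its best feasible assignment gives total 997.
Every other set of open sites that can feasibly serve all demand totals ≥ 904 even under its best assignment. Minimum: 753.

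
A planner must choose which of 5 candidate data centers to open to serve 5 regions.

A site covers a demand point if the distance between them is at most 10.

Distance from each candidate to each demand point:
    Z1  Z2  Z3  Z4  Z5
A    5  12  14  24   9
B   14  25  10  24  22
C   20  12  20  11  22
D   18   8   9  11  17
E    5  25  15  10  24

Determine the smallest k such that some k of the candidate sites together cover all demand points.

Coverage sets (demand points within 10 of each site):
  A: {Z1, Z5}
  B: {Z3}
  C: {}
  D: {Z2, Z3}
  E: {Z1, Z4}
No 2 sites suffice: every size-2 union leaves at least one demand point uncovered.
But {A, D, E} covers everything, so the minimum is 3.

3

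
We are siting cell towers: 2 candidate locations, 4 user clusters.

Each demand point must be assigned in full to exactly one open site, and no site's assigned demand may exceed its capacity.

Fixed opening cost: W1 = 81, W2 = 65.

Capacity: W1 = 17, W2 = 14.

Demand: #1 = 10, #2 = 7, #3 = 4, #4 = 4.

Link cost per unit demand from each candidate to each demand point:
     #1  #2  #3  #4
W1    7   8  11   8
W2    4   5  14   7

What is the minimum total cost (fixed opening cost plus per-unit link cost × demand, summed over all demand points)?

314

Open {W1, W2}; cheapest assignment that respects the capacities:
  W1 (cap 17, load 11): #2, #3 — cost 7×8 + 4×11 = 100
  W2 (cap 14, load 14): #1, #4 — cost 10×4 + 4×7 = 68
  Shipping 168, fixed 146 → total 314.
  Any other capacity-feasible assignment to {W1, W2} ships for at least 168.
Total demand is 25 and no other set of sites has combined capacity ≥ 25, so {W1, W2} is the only feasible choice of open sites. Minimum: 314.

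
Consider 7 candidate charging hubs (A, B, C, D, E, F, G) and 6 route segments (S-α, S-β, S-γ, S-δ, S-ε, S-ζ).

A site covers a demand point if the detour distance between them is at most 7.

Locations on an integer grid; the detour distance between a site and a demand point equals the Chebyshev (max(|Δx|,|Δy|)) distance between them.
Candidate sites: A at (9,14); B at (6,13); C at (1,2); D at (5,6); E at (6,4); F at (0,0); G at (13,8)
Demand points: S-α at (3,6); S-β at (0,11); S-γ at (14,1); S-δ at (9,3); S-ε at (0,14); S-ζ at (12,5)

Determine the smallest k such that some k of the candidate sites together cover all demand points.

Coverage sets (demand points within 7 of each site):
  A: {}
  B: {S-α, S-β, S-ε}
  C: {S-α}
  D: {S-α, S-β, S-δ, S-ζ}
  E: {S-α, S-β, S-δ, S-ζ}
  F: {S-α}
  G: {S-γ, S-δ, S-ζ}
No single site covers all 6 demand points.
But {B, G} covers everything, so the minimum is 2.

2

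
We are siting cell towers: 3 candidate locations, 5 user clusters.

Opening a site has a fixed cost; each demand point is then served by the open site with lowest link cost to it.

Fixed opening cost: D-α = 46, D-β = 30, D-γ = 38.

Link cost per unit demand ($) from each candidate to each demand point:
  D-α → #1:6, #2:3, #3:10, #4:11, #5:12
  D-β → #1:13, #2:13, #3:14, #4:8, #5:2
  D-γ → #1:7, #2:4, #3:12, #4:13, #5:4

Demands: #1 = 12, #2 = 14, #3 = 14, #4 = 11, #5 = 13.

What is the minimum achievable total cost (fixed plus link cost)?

Open {D-α, D-β}: assign each demand point to its cheapest open site.
  #1→D-α 12×6=72, #2→D-α 14×3=42, #3→D-α 14×10=140, #4→D-β 11×8=88, #5→D-β 13×2=26
  link cost 368, fixed 76 → total 444.
Compare {D-α, D-β, D-γ}: link cost 368 + fixed 114 = 482.
Compare {D-β, D-γ}: link cost 422 + fixed 68 = 490.
Compare {D-α, D-γ}: link cost 427 + fixed 84 = 511.
All other subsets cost ≥ 482. Minimum total cost: 444.

444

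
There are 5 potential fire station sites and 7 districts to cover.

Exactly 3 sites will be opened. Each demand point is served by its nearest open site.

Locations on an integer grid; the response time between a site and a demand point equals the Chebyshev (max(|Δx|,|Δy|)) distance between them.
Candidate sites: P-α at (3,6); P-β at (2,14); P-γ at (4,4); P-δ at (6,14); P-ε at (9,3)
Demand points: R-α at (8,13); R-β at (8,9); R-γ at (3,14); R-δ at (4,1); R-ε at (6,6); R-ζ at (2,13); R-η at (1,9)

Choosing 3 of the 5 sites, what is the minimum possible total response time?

19

Open {P-β, P-γ, P-δ}.
  R-α→P-δ 2, R-β→P-γ 5, R-γ→P-β 1, R-δ→P-γ 3, R-ε→P-γ 2, R-ζ→P-β 1, R-η→P-β 5  ⇒ total 19.
Compare {P-α, P-β, P-δ}: total 20.
Compare {P-α, P-β, P-γ}: total 21.
No size-3 selection does better; minimum is 19.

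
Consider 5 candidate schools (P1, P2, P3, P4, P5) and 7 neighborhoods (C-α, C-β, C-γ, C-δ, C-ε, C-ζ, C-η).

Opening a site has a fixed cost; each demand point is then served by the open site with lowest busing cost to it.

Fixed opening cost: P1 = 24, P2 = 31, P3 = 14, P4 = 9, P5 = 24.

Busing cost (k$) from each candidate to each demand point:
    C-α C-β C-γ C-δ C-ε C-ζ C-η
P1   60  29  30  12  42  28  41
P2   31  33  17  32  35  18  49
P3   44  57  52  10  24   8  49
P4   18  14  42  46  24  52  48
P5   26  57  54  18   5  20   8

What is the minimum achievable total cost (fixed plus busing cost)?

Open {P3, P4, P5}: assign each demand point to its cheapest open site.
  C-α→P4 18, C-β→P4 14, C-γ→P4 42, C-δ→P3 10, C-ε→P5 5, C-ζ→P3 8, C-η→P5 8
  busing cost 105, fixed 47 → total 152.
Compare {P4, P5}: busing cost 125 + fixed 33 = 158.
Compare {P2, P3, P4, P5}: busing cost 80 + fixed 78 = 158.
Compare {P2, P4, P5}: busing cost 98 + fixed 64 = 162.
All other subsets cost ≥ 158. Minimum total cost: 152.

152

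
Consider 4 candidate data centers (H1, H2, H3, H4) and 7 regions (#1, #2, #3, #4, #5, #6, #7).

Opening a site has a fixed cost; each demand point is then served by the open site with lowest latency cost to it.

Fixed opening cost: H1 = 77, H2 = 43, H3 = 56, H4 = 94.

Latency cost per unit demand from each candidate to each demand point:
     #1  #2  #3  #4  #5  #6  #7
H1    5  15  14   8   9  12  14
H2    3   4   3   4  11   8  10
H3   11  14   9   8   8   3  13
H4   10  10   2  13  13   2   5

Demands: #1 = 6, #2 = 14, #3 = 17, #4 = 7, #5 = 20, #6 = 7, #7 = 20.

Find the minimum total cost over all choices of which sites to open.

603

Open {H2, H3, H4}: assign each demand point to its cheapest open site.
  #1→H2 6×3=18, #2→H2 14×4=56, #3→H4 17×2=34, #4→H2 7×4=28, #5→H3 20×8=160, #6→H4 7×2=14, #7→H4 20×5=100
  latency cost 410, fixed 193 → total 603.
Compare {H2, H4}: latency cost 470 + fixed 137 = 607.
Compare {H2, H3}: latency cost 534 + fixed 99 = 633.
Compare {H1, H2, H4}: latency cost 430 + fixed 214 = 644.
All other subsets cost ≥ 607. Minimum total cost: 603.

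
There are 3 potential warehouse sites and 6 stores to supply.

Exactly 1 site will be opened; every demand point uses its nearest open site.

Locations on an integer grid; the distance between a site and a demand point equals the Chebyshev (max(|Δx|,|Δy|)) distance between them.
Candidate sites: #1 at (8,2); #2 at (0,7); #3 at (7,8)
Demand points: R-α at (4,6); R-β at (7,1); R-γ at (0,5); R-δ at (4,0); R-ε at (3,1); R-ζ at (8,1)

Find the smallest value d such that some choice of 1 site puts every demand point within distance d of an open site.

8

Open {#1}.
  Farthest demand point is R-γ at distance 8 (to #1); all others are ≤ 8.
With {#2} the worst case is 8.
With {#3} the worst case is 8.
No size-1 selection achieves below 8.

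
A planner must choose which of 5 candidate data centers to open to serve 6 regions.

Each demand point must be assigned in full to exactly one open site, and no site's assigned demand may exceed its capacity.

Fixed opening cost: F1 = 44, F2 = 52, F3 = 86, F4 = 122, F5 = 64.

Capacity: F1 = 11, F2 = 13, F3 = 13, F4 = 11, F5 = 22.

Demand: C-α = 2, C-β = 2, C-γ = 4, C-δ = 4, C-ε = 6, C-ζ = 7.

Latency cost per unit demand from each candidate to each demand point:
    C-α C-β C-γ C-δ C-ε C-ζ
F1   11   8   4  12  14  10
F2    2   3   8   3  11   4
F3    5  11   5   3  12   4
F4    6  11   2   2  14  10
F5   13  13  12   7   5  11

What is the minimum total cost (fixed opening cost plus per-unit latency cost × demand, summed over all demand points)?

260

Open {F2, F5}; cheapest assignment that respects the capacities:
  F2 (cap 13, load 11): C-α, C-β, C-ζ — cost 2×2 + 2×3 + 7×4 = 38
  F5 (cap 22, load 14): C-γ, C-δ, C-ε — cost 4×12 + 4×7 + 6×5 = 106
  Shipping 144, fixed 116 → total 260.
  Any other capacity-feasible assignment to {F2, F5} ships for at least 144.
Compare {F1, F2, F5}: its best feasible assignment gives total 266.
Compare {F2, F3}: its best feasible assignment gives total 280.
Every other set of open sites that can feasibly serve all demand totals ≥ 266 even under its best assignment. Minimum: 260.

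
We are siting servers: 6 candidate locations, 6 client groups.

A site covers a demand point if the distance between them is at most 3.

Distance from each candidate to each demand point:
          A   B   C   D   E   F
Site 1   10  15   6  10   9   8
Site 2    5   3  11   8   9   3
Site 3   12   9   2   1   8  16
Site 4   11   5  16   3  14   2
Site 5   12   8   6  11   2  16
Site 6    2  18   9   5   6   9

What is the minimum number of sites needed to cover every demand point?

4

Coverage sets (demand points within 3 of each site):
  Site 1: {}
  Site 2: {B, F}
  Site 3: {C, D}
  Site 4: {D, F}
  Site 5: {E}
  Site 6: {A}
No 3 sites suffice: every size-3 union leaves at least one demand point uncovered.
But {Site 2, Site 3, Site 5, Site 6} covers everything, so the minimum is 4.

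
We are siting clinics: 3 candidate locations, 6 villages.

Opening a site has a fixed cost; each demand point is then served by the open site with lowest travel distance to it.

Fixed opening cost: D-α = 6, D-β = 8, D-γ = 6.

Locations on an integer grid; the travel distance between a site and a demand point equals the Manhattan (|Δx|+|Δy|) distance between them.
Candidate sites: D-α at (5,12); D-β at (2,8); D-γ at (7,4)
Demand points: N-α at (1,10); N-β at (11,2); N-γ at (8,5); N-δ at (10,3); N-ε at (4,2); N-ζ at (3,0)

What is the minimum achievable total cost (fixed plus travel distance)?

Open {D-β, D-γ}: assign each demand point to its cheapest open site.
  N-α→D-β 3, N-β→D-γ 6, N-γ→D-γ 2, N-δ→D-γ 4, N-ε→D-γ 5, N-ζ→D-γ 8
  travel distance 28, fixed 14 → total 42.
Compare {D-γ}: travel distance 37 + fixed 6 = 43.
Compare {D-α, D-γ}: travel distance 31 + fixed 12 = 43.
Compare {D-α, D-β, D-γ}: travel distance 28 + fixed 20 = 48.
All other subsets cost ≥ 43. Minimum total cost: 42.

42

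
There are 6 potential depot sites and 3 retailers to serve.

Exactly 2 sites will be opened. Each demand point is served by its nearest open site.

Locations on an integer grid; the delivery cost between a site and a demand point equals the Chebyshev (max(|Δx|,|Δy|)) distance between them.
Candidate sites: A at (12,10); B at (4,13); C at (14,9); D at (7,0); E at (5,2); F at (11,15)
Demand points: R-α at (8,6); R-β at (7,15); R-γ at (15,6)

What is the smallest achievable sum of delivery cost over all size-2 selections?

11

Open {A, B}.
  R-α→A 4, R-β→B 3, R-γ→A 4  ⇒ total 11.
Compare {A, C}: total 12.
Compare {A, F}: total 12.
No size-2 selection does better; minimum is 11.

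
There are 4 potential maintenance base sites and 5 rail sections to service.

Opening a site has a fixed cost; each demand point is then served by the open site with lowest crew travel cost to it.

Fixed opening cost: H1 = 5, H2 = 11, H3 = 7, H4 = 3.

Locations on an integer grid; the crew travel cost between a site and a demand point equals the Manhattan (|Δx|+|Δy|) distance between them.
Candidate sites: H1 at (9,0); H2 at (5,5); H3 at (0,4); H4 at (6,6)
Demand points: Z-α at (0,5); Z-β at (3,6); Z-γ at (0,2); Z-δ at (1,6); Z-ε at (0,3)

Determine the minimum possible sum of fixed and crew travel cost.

19

Open {H3}: assign each demand point to its cheapest open site.
  Z-α→H3 1, Z-β→H3 5, Z-γ→H3 2, Z-δ→H3 3, Z-ε→H3 1
  crew travel cost 12, fixed 7 → total 19.
Compare {H3, H4}: crew travel cost 10 + fixed 10 = 20.
Compare {H1, H3}: crew travel cost 12 + fixed 12 = 24.
Compare {H1, H3, H4}: crew travel cost 10 + fixed 15 = 25.
All other subsets cost ≥ 20. Minimum total cost: 19.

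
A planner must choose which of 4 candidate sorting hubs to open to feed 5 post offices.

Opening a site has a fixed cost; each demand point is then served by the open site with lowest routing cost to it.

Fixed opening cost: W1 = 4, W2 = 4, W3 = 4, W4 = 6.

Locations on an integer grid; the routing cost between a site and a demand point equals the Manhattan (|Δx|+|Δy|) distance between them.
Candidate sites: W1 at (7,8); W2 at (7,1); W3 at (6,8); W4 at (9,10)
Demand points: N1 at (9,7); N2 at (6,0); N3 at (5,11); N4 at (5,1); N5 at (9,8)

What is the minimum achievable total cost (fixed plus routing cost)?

22

Open {W1, W2}: assign each demand point to its cheapest open site.
  N1→W1 3, N2→W2 2, N3→W1 5, N4→W2 2, N5→W1 2
  routing cost 14, fixed 8 → total 22.
Compare {W2, W3}: routing cost 15 + fixed 8 = 23.
Compare {W2, W4}: routing cost 14 + fixed 10 = 24.
Compare {W1, W2, W3}: routing cost 13 + fixed 12 = 25.
All other subsets cost ≥ 23. Minimum total cost: 22.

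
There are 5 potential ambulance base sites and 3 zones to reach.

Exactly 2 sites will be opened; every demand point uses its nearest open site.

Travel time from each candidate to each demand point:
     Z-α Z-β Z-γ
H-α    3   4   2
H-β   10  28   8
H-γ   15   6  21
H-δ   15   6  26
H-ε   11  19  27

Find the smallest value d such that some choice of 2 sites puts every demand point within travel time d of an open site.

Open {H-α, H-β}.
  Farthest demand point is Z-β at travel time 4 (to H-α); all others are ≤ 4.
With {H-α, H-γ} the worst case is 4.
With {H-α, H-δ} the worst case is 4.
No size-2 selection achieves below 4.

4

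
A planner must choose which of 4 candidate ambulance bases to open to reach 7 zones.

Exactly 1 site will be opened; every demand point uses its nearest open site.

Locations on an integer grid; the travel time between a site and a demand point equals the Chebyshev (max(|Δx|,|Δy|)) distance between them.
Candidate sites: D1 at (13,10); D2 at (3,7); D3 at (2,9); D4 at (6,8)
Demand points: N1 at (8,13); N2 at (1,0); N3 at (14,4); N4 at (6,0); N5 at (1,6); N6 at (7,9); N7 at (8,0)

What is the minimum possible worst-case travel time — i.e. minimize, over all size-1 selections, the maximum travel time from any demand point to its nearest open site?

8

Open {D4}.
  Farthest demand point is N2 at travel time 8 (to D4); all others are ≤ 8.
With {D2} the worst case is 11.
With {D1} the worst case is 12.
No size-1 selection achieves below 8.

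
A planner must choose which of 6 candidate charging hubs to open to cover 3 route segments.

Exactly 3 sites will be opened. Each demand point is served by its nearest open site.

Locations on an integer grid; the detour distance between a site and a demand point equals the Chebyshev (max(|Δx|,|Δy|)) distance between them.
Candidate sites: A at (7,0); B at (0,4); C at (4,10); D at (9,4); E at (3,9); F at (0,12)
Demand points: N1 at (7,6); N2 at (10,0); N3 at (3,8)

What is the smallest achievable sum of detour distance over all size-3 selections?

6

Open {A, D, E}.
  N1→D 2, N2→A 3, N3→E 1  ⇒ total 6.
Compare {A, C, D}: total 7.
Compare {B, D, E}: total 7.
No size-3 selection does better; minimum is 6.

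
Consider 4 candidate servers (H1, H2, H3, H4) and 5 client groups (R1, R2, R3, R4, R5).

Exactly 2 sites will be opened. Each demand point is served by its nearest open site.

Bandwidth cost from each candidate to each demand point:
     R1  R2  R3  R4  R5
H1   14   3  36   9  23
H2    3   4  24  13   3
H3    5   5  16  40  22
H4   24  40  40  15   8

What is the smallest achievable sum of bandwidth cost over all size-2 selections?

39

Open {H2, H3}.
  R1→H2 3, R2→H2 4, R3→H3 16, R4→H2 13, R5→H2 3  ⇒ total 39.
Compare {H1, H2}: total 42.
Compare {H2, H4}: total 47.
No size-2 selection does better; minimum is 39.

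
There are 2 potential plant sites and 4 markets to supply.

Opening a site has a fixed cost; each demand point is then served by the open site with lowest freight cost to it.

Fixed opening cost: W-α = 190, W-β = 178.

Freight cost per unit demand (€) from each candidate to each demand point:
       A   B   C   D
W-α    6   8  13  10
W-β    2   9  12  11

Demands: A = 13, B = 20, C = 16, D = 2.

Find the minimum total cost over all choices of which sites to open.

598

Open {W-β}: assign each demand point to its cheapest open site.
  A→W-β 13×2=26, B→W-β 20×9=180, C→W-β 16×12=192, D→W-β 2×11=22
  freight cost 420, fixed 178 → total 598.
Compare {W-α}: freight cost 466 + fixed 190 = 656.
Compare {W-α, W-β}: freight cost 398 + fixed 368 = 766.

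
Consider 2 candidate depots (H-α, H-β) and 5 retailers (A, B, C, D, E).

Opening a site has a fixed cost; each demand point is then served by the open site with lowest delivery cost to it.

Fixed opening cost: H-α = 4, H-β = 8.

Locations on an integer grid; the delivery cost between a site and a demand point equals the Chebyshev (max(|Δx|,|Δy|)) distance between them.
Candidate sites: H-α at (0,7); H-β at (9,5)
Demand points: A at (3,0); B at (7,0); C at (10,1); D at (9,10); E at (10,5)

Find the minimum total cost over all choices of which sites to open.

29

Open {H-β}: assign each demand point to its cheapest open site.
  A→H-β 6, B→H-β 5, C→H-β 4, D→H-β 5, E→H-β 1
  delivery cost 21, fixed 8 → total 29.
Compare {H-α, H-β}: delivery cost 21 + fixed 12 = 33.
Compare {H-α}: delivery cost 43 + fixed 4 = 47.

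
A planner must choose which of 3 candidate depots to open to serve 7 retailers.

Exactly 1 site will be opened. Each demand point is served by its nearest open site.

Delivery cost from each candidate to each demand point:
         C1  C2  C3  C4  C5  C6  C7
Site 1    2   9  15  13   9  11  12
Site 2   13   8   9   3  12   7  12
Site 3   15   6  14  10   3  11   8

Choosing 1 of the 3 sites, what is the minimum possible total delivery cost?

Open {Site 2}.
  C1→Site 2 13, C2→Site 2 8, C3→Site 2 9, C4→Site 2 3, C5→Site 2 12, C6→Site 2 7, C7→Site 2 12  ⇒ total 64.
Compare {Site 3}: total 67.
Compare {Site 1}: total 71.

64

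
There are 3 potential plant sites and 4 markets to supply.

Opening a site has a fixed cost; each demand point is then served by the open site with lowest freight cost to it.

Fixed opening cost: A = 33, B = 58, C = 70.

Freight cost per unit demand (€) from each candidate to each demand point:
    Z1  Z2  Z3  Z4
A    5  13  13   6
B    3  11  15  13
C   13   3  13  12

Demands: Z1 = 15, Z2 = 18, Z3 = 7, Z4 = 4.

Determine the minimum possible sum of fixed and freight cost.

Open {A, C}: assign each demand point to its cheapest open site.
  Z1→A 15×5=75, Z2→C 18×3=54, Z3→A 7×13=91, Z4→A 4×6=24
  freight cost 244, fixed 103 → total 347.
Compare {B, C}: freight cost 238 + fixed 128 = 366.
Compare {A, B, C}: freight cost 214 + fixed 161 = 375.
Compare {A, B}: freight cost 358 + fixed 91 = 449.
All other subsets cost ≥ 366. Minimum total cost: 347.

347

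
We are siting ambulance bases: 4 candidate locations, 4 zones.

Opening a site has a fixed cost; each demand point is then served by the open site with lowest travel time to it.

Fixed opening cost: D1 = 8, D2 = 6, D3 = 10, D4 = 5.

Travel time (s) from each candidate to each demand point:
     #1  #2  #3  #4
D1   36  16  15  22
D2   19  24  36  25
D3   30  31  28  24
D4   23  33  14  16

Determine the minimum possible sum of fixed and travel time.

82

Open {D1, D4}: assign each demand point to its cheapest open site.
  #1→D4 23, #2→D1 16, #3→D4 14, #4→D4 16
  travel time 69, fixed 13 → total 82.
Compare {D2, D4}: travel time 73 + fixed 11 = 84.
Compare {D1, D2, D4}: travel time 65 + fixed 19 = 84.
Compare {D1, D2}: travel time 72 + fixed 14 = 86.
All other subsets cost ≥ 84. Minimum total cost: 82.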